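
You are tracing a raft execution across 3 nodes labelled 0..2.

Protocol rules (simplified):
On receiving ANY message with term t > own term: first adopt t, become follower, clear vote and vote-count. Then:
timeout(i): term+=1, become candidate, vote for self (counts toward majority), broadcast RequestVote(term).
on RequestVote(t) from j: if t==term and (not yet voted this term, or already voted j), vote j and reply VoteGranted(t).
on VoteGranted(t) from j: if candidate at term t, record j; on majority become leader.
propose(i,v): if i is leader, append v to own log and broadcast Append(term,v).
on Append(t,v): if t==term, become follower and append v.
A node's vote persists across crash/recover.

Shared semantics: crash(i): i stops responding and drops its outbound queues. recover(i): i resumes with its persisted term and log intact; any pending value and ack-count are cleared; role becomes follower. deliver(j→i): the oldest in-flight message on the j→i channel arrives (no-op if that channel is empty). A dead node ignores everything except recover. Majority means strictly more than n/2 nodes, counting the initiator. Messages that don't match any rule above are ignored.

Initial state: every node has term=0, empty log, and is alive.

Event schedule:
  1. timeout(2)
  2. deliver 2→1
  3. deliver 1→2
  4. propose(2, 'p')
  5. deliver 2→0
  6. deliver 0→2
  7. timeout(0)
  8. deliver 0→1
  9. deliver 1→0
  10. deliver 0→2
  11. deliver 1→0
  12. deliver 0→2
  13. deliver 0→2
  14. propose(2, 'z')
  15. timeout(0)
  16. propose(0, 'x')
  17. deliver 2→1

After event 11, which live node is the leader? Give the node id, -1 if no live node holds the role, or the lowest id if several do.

e1 timeout(2): 2[cand,t=1,-]
e2 deliver 2→1: 1[foll,t=1,-]
e3 deliver 1→2: 2[lead,t=1,-]
e4 propose(2,'p'): 2[lead,t=1,p]
e5 deliver 2→0: 0[foll,t=1,-]
e6 deliver 0→2: ·
e7 timeout(0): 0[cand,t=2,-]
e8 deliver 0→1: 1[foll,t=2,-]
e9 deliver 1→0: 0[lead,t=2,-]
e10 deliver 0→2: 2[foll,t=2,p]
e11 deliver 1→0: ·

0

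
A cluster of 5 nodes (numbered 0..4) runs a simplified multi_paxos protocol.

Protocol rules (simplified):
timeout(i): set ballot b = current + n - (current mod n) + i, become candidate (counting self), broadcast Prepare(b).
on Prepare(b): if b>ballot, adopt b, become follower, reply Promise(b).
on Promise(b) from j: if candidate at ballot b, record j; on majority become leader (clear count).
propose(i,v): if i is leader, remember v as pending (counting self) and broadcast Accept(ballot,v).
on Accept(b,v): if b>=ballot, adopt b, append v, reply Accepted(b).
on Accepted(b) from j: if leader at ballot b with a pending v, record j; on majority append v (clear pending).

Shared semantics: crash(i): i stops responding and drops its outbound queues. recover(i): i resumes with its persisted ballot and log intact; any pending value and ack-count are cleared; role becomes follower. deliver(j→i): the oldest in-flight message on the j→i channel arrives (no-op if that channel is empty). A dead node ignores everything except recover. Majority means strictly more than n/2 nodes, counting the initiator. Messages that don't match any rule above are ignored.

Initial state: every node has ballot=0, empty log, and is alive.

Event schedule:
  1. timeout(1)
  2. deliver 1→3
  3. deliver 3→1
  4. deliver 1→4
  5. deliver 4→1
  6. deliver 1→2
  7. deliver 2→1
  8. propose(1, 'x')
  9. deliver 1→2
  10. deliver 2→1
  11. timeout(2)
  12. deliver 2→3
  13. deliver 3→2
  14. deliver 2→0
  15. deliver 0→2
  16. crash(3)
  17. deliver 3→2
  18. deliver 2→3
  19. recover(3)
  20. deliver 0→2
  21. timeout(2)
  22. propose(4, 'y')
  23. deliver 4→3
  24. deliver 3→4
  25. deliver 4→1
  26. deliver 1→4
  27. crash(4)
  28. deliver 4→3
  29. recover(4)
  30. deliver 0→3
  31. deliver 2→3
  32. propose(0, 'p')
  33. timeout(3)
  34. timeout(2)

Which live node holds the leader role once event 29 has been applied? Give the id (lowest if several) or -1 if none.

1

e1 timeout(1): 1[cand,b=6,-]
e2 deliver 1→3: 3[foll,b=6,-]
e3 deliver 3→1: ·
e4 deliver 1→4: 4[foll,b=6,-]
e5 deliver 4→1: 1[lead,b=6,-]
e6 deliver 1→2: 2[foll,b=6,-]
e7 deliver 2→1: ·
e8 propose(1,'x'): ·
e9 deliver 1→2: 2[foll,b=6,x]
e10 deliver 2→1: ·
e11 timeout(2): 2[cand,b=12,x]
e12 deliver 2→3: 3[foll,b=12,-]
e13 deliver 3→2: ·
e14 deliver 2→0: 0[foll,b=12,-]
e15 deliver 0→2: 2[lead,b=12,x]
e16 crash(3): 3[✗foll,b=12,-]
e17 deliver 3→2: ·
e18 deliver 2→3: ·
e19 recover(3): 3[foll,b=12,-]
e20 deliver 0→2: ·
e21 timeout(2): 2[cand,b=17,x]
e22 propose(4,'y'): ·
e23 deliver 4→3: ·
e24 deliver 3→4: ·
e25 deliver 4→1: ·
e26 deliver 1→4: 4[foll,b=6,x]
e27 crash(4): 4[✗foll,b=6,x]
e28 deliver 4→3: ·
e29 recover(4): 4[foll,b=6,x]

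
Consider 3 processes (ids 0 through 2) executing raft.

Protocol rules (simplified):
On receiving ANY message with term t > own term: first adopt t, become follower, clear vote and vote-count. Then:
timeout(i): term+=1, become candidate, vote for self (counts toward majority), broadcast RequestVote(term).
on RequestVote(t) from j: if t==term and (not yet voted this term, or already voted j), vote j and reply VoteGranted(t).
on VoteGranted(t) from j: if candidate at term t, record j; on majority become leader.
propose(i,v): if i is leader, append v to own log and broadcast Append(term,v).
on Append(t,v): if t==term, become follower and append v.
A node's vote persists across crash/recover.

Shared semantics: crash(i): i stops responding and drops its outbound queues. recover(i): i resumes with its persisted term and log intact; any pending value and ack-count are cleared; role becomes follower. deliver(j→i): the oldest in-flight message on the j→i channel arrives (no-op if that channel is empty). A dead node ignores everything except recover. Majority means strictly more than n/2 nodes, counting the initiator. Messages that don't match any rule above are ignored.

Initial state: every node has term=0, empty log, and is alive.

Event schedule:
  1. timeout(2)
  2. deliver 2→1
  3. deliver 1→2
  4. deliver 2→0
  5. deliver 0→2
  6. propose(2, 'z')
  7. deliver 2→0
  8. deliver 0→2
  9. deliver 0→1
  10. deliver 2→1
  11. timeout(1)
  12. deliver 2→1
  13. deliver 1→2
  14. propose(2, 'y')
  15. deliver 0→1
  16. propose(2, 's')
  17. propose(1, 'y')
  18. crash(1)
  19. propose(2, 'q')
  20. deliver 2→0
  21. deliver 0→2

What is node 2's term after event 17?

step 1 timeout(2): 2={cand,t=1,log=-}
step 2 deliver 2→1: 1={foll,t=1,log=-}
step 3 deliver 1→2: 2={lead,t=1,log=-}
step 4 deliver 2→0: 0={foll,t=1,log=-}
step 5 deliver 0→2: —
step 6 propose(2,'z'): 2={lead,t=1,log=z}
step 7 deliver 2→0: 0={foll,t=1,log=z}
step 8 deliver 0→2: —
step 9 deliver 0→1: —
step 10 deliver 2→1: 1={foll,t=1,log=z}
step 11 timeout(1): 1={cand,t=2,log=z}
step 12 deliver 2→1: —
step 13 deliver 1→2: 2={foll,t=2,log=z}
step 14 propose(2,'y'): —
step 15 deliver 0→1: —
step 16 propose(2,'s'): —
step 17 propose(1,'y'): —

2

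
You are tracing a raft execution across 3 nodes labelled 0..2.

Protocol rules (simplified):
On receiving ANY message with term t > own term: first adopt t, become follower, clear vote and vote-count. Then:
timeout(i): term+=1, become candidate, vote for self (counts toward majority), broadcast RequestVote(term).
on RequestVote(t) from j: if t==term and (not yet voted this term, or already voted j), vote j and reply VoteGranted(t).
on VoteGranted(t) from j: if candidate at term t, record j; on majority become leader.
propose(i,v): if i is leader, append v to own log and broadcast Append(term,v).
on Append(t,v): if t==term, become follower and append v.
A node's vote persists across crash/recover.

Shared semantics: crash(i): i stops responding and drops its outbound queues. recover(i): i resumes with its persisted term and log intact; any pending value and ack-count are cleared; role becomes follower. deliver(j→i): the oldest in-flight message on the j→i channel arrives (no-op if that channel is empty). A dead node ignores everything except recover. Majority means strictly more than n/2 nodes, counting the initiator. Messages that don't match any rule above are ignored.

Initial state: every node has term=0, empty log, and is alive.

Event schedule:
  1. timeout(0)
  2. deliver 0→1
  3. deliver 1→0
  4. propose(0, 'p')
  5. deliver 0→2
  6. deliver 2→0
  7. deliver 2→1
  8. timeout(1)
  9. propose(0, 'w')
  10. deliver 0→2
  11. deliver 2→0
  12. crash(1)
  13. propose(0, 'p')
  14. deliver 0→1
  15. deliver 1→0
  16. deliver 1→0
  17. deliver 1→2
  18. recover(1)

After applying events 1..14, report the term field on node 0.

[1] timeout(0) → N0(cand t1 [-])
[2] deliver 0→1 → N1(foll t1 [-])
[3] deliver 1→0 → N0(lead t1 [-])
[4] propose(0,'p') → N0(lead t1 [p])
[5] deliver 0→2 → N2(foll t1 [-])
[6] deliver 2→0 → ∅
[7] deliver 2→1 → ∅
[8] timeout(1) → N1(cand t2 [-])
[9] propose(0,'w') → N0(lead t1 [p,w])
[10] deliver 0→2 → N2(foll t1 [p])
[11] deliver 2→0 → ∅
[12] crash(1) → N1(✗cand t2 [-])
[13] propose(0,'p') → N0(lead t1 [p,w,p])
[14] deliver 0→1 → ∅

1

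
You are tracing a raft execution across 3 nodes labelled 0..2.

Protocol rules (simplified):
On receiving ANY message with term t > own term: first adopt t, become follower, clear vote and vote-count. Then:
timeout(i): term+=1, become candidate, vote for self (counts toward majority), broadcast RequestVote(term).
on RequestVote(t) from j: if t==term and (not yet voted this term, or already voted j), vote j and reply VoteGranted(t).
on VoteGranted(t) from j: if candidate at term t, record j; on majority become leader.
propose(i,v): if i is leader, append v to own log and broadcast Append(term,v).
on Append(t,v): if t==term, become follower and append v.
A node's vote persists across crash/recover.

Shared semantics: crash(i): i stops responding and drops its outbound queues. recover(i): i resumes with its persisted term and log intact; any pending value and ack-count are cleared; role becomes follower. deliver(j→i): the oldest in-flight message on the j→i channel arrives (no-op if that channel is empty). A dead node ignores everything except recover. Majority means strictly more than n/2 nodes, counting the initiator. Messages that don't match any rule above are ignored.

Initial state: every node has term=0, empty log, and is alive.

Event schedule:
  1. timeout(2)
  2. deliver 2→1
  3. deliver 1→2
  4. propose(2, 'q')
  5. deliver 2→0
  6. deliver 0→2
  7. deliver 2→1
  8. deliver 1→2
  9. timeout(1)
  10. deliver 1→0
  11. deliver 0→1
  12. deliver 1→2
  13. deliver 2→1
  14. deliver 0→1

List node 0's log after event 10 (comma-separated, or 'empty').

1. timeout(2):  <2:cand t1 ->
2. deliver 2→1:  <1:foll t1 ->
3. deliver 1→2:  <2:lead t1 ->
4. propose(2,'q'):  <2:lead t1 q>
5. deliver 2→0:  <0:foll t1 ->
6. deliver 0→2:  nop
7. deliver 2→1:  <1:foll t1 q>
8. deliver 1→2:  nop
9. timeout(1):  <1:cand t2 q>
10. deliver 1→0:  <0:foll t2 ->

empty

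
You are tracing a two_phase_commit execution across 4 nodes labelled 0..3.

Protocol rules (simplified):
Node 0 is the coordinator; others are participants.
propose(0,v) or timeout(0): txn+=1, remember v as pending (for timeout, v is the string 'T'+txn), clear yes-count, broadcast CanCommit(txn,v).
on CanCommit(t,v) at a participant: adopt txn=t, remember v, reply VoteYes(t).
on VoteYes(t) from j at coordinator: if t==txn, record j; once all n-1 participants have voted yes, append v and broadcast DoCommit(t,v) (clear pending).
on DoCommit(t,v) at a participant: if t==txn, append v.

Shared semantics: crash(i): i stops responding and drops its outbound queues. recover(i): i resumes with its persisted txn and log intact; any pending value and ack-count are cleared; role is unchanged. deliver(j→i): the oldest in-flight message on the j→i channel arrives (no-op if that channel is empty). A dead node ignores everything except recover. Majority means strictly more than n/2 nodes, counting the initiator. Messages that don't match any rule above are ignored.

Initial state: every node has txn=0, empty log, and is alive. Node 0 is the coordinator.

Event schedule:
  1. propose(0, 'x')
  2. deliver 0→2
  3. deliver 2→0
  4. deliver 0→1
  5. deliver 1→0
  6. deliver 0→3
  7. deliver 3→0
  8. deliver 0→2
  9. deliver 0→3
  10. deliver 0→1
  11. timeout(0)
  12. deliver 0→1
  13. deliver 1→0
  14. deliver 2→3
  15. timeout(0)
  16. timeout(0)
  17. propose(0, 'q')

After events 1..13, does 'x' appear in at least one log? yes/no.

yes

after 1 — propose(0,'x'): n0:coor/t1/[-]
after 2 — deliver 0→2: n2:part/t1/[-]
after 3 — deliver 2→0: ·
after 4 — deliver 0→1: n1:part/t1/[-]
after 5 — deliver 1→0: ·
after 6 — deliver 0→3: n3:part/t1/[-]
after 7 — deliver 3→0: n0:coor/t1/[x]
after 8 — deliver 0→2: n2:part/t1/[x]
after 9 — deliver 0→3: n3:part/t1/[x]
after 10 — deliver 0→1: n1:part/t1/[x]
after 11 — timeout(0): n0:coor/t2/[x]
after 12 — deliver 0→1: n1:part/t2/[x]
after 13 — deliver 1→0: ·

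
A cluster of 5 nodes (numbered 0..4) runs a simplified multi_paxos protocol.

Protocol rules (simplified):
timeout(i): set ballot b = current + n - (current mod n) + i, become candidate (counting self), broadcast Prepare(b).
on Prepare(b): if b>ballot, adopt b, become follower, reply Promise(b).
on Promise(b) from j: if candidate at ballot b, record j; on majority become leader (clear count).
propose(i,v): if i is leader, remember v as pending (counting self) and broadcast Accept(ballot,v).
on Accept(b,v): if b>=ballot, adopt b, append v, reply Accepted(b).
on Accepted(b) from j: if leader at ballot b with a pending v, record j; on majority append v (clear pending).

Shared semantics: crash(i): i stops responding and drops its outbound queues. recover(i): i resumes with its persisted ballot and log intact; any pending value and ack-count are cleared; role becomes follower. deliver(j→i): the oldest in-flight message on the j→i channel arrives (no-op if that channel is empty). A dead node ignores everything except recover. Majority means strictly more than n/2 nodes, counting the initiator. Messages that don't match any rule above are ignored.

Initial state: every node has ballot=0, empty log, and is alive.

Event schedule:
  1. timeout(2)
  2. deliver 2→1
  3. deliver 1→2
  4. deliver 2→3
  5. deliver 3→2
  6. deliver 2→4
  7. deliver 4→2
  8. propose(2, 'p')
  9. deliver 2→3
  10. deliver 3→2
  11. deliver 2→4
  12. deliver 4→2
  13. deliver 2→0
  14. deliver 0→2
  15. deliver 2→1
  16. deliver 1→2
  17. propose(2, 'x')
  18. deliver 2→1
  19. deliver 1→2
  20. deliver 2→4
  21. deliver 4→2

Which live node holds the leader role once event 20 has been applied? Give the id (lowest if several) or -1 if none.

2

e1 timeout(2): 2[cand,b=7,-]
e2 deliver 2→1: 1[foll,b=7,-]
e3 deliver 1→2: ·
e4 deliver 2→3: 3[foll,b=7,-]
e5 deliver 3→2: 2[lead,b=7,-]
e6 deliver 2→4: 4[foll,b=7,-]
e7 deliver 4→2: ·
e8 propose(2,'p'): ·
e9 deliver 2→3: 3[foll,b=7,p]
e10 deliver 3→2: ·
e11 deliver 2→4: 4[foll,b=7,p]
e12 deliver 4→2: 2[lead,b=7,p]
e13 deliver 2→0: 0[foll,b=7,-]
e14 deliver 0→2: ·
e15 deliver 2→1: 1[foll,b=7,p]
e16 deliver 1→2: ·
e17 propose(2,'x'): ·
e18 deliver 2→1: 1[foll,b=7,p,x]
e19 deliver 1→2: ·
e20 deliver 2→4: 4[foll,b=7,p,x]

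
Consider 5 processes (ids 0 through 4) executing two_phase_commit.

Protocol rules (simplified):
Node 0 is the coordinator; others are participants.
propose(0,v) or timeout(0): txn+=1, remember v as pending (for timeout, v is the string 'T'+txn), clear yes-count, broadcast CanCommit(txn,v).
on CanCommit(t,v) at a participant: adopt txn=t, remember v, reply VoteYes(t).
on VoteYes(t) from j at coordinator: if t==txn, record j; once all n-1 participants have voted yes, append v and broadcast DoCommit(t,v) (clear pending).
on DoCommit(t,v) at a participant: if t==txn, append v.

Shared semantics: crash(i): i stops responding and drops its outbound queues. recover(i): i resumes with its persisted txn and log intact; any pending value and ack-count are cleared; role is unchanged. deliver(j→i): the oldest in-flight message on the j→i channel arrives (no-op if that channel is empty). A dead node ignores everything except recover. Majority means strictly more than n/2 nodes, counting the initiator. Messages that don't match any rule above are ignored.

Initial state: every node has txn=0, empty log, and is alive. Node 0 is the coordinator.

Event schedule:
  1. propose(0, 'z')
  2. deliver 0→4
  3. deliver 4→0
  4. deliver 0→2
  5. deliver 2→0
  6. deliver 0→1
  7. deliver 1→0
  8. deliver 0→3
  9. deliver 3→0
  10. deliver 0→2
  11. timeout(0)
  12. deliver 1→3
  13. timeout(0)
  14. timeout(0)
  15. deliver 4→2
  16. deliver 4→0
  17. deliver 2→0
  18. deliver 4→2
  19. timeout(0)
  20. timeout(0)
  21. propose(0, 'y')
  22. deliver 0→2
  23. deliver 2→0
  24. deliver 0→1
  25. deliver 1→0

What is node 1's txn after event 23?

1. propose(0,'z'):  <0:coor t1 ->
2. deliver 0→4:  <4:part t1 ->
3. deliver 4→0:  nop
4. deliver 0→2:  <2:part t1 ->
5. deliver 2→0:  nop
6. deliver 0→1:  <1:part t1 ->
7. deliver 1→0:  nop
8. deliver 0→3:  <3:part t1 ->
9. deliver 3→0:  <0:coor t1 z>
10. deliver 0→2:  <2:part t1 z>
11. timeout(0):  <0:coor t2 z>
12. deliver 1→3:  nop
13. timeout(0):  <0:coor t3 z>
14. timeout(0):  <0:coor t4 z>
15. deliver 4→2:  nop
16. deliver 4→0:  nop
17. deliver 2→0:  nop
18. deliver 4→2:  nop
19. timeout(0):  <0:coor t5 z>
20. timeout(0):  <0:coor t6 z>
21. propose(0,'y'):  <0:coor t7 z>
22. deliver 0→2:  <2:part t2 z>
23. deliver 2→0:  nop

1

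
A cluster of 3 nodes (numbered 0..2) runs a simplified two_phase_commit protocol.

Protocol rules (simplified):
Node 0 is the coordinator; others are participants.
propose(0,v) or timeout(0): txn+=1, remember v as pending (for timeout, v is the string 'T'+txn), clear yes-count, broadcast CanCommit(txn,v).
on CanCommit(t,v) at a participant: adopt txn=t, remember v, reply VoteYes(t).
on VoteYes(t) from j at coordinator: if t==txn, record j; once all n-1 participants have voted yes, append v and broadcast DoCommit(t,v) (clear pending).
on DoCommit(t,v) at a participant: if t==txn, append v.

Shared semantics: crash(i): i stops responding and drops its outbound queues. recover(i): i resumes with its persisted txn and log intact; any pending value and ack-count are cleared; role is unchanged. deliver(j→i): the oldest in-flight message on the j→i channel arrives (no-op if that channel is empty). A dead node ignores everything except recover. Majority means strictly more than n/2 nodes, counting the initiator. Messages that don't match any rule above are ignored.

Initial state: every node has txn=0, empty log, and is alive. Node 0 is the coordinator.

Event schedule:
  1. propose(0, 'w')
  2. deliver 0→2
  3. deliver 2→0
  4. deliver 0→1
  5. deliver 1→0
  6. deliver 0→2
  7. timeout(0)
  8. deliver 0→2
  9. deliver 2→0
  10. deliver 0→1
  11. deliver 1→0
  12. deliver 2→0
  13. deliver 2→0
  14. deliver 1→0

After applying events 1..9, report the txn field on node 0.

2

step 1 propose(0,'w'): 0={coor,t=1,log=-}
step 2 deliver 0→2: 2={part,t=1,log=-}
step 3 deliver 2→0: —
step 4 deliver 0→1: 1={part,t=1,log=-}
step 5 deliver 1→0: 0={coor,t=1,log=w}
step 6 deliver 0→2: 2={part,t=1,log=w}
step 7 timeout(0): 0={coor,t=2,log=w}
step 8 deliver 0→2: 2={part,t=2,log=w}
step 9 deliver 2→0: —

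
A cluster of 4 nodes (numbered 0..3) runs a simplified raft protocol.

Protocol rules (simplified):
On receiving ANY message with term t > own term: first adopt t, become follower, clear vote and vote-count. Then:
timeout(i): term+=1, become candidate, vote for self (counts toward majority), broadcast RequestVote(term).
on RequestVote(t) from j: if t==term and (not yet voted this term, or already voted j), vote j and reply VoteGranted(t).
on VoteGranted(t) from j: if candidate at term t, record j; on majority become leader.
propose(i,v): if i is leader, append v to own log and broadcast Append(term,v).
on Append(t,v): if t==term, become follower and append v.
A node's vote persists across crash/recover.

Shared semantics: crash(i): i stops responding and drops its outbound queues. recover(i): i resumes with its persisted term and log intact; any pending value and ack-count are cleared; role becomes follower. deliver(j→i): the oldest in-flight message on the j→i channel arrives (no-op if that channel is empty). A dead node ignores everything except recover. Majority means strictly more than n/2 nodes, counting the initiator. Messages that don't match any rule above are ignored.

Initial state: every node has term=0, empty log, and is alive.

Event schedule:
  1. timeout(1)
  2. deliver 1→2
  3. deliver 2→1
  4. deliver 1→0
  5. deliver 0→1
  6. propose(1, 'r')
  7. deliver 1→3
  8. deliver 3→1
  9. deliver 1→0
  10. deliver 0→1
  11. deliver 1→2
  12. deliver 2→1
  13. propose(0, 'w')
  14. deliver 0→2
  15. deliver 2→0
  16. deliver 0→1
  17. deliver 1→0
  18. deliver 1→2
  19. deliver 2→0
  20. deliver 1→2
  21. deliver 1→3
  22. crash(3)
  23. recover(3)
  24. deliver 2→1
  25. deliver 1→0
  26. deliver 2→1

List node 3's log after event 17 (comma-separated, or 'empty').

empty

e1 timeout(1): 1[cand,t=1,-]
e2 deliver 1→2: 2[foll,t=1,-]
e3 deliver 2→1: ·
e4 deliver 1→0: 0[foll,t=1,-]
e5 deliver 0→1: 1[lead,t=1,-]
e6 propose(1,'r'): 1[lead,t=1,r]
e7 deliver 1→3: 3[foll,t=1,-]
e8 deliver 3→1: ·
e9 deliver 1→0: 0[foll,t=1,r]
e10 deliver 0→1: ·
e11 deliver 1→2: 2[foll,t=1,r]
e12 deliver 2→1: ·
e13 propose(0,'w'): ·
e14 deliver 0→2: ·
e15 deliver 2→0: ·
e16 deliver 0→1: ·
e17 deliver 1→0: ·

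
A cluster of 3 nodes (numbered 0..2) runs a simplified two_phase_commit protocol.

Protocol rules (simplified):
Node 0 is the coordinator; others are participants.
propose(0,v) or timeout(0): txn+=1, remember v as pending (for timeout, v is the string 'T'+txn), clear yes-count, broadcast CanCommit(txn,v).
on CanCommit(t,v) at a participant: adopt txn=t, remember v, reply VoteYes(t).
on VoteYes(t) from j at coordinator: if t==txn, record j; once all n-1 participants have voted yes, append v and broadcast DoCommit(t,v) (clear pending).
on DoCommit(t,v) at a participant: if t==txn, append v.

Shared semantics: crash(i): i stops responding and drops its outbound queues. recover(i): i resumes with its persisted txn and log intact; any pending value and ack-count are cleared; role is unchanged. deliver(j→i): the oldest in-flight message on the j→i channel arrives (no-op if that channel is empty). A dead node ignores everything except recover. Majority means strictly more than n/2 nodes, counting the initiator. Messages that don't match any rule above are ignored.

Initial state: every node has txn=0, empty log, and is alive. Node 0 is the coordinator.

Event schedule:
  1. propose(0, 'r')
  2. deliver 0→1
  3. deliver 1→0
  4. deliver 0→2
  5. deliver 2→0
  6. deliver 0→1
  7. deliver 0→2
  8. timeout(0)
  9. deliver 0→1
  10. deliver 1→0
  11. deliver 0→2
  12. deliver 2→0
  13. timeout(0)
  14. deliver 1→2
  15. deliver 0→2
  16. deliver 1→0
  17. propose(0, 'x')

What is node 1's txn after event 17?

2

step 1 propose(0,'r'): 0={coor,t=1,log=-}
step 2 deliver 0→1: 1={part,t=1,log=-}
step 3 deliver 1→0: —
step 4 deliver 0→2: 2={part,t=1,log=-}
step 5 deliver 2→0: 0={coor,t=1,log=r}
step 6 deliver 0→1: 1={part,t=1,log=r}
step 7 deliver 0→2: 2={part,t=1,log=r}
step 8 timeout(0): 0={coor,t=2,log=r}
step 9 deliver 0→1: 1={part,t=2,log=r}
step 10 deliver 1→0: —
step 11 deliver 0→2: 2={part,t=2,log=r}
step 12 deliver 2→0: 0={coor,t=2,log=r,T2}
step 13 timeout(0): 0={coor,t=3,log=r,T2}
step 14 deliver 1→2: —
step 15 deliver 0→2: 2={part,t=2,log=r,T2}
step 16 deliver 1→0: —
step 17 propose(0,'x'): 0={coor,t=4,log=r,T2}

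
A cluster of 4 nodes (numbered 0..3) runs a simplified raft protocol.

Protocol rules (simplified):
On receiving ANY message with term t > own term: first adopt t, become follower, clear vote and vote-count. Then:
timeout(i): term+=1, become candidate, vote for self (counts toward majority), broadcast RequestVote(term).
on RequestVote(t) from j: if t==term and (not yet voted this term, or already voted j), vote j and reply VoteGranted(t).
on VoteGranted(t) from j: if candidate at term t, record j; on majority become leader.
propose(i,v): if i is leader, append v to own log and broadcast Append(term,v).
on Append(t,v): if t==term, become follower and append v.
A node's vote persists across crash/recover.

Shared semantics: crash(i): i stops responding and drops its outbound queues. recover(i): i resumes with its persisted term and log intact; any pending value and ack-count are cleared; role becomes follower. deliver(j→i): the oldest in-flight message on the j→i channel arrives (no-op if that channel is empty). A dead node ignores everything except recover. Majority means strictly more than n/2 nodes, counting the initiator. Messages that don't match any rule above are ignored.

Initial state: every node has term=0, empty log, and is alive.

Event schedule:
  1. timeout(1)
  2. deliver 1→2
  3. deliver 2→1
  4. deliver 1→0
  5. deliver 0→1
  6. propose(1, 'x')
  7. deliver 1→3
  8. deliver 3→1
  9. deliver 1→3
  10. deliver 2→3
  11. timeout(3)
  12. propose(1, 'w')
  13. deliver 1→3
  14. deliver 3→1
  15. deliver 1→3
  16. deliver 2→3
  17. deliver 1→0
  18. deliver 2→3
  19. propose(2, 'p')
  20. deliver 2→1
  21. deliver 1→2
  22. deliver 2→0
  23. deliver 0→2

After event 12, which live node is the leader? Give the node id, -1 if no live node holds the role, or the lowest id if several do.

e1 timeout(1): 1[cand,t=1,-]
e2 deliver 1→2: 2[foll,t=1,-]
e3 deliver 2→1: ·
e4 deliver 1→0: 0[foll,t=1,-]
e5 deliver 0→1: 1[lead,t=1,-]
e6 propose(1,'x'): 1[lead,t=1,x]
e7 deliver 1→3: 3[foll,t=1,-]
e8 deliver 3→1: ·
e9 deliver 1→3: 3[foll,t=1,x]
e10 deliver 2→3: ·
e11 timeout(3): 3[cand,t=2,x]
e12 propose(1,'w'): 1[lead,t=1,x,w]

1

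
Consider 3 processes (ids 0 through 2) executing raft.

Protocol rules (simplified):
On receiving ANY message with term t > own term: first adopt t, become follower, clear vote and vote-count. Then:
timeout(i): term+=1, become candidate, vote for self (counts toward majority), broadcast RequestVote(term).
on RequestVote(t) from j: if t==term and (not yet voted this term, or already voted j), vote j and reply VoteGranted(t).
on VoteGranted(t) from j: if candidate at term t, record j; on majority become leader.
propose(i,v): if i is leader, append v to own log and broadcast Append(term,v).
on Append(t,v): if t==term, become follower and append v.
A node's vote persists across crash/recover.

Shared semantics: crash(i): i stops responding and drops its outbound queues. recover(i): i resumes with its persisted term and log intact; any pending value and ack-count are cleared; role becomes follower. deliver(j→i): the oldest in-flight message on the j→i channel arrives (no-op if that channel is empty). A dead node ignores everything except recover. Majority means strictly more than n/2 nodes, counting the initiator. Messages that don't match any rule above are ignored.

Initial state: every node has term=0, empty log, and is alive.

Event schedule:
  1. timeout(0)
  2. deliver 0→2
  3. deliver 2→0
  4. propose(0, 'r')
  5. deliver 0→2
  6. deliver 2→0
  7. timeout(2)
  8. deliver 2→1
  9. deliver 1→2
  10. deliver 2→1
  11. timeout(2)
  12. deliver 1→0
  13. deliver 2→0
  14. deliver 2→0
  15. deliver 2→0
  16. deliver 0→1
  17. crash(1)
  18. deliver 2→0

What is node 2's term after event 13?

3

e1 timeout(0): 0[cand,t=1,-]
e2 deliver 0→2: 2[foll,t=1,-]
e3 deliver 2→0: 0[lead,t=1,-]
e4 propose(0,'r'): 0[lead,t=1,r]
e5 deliver 0→2: 2[foll,t=1,r]
e6 deliver 2→0: ·
e7 timeout(2): 2[cand,t=2,r]
e8 deliver 2→1: 1[foll,t=2,-]
e9 deliver 1→2: 2[lead,t=2,r]
e10 deliver 2→1: ·
e11 timeout(2): 2[cand,t=3,r]
e12 deliver 1→0: ·
e13 deliver 2→0: 0[foll,t=2,r]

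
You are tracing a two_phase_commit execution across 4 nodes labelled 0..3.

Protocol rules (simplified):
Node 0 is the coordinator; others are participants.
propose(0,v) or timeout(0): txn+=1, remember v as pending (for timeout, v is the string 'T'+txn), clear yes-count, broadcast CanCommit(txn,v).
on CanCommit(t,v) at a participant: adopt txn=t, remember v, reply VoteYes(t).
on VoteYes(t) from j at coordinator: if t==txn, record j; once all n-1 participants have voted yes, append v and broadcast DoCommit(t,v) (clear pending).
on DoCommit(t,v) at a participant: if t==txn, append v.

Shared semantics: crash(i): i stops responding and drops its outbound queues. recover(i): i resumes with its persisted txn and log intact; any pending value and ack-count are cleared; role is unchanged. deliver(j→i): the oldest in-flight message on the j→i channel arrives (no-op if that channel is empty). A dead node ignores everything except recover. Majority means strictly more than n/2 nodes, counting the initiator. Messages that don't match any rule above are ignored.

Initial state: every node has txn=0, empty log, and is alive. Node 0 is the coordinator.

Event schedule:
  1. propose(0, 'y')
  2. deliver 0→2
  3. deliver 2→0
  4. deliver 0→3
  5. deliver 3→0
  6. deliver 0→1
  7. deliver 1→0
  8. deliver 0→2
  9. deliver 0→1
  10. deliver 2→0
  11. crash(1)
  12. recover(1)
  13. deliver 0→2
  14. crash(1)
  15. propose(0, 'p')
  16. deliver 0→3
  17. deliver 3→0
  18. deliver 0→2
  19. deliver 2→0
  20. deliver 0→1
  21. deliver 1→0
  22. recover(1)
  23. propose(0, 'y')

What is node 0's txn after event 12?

1

1. propose(0,'y'):  <0:coor t1 ->
2. deliver 0→2:  <2:part t1 ->
3. deliver 2→0:  nop
4. deliver 0→3:  <3:part t1 ->
5. deliver 3→0:  nop
6. deliver 0→1:  <1:part t1 ->
7. deliver 1→0:  <0:coor t1 y>
8. deliver 0→2:  <2:part t1 y>
9. deliver 0→1:  <1:part t1 y>
10. deliver 2→0:  nop
11. crash(1):  <1:✗part t1 y>
12. recover(1):  <1:part t1 y>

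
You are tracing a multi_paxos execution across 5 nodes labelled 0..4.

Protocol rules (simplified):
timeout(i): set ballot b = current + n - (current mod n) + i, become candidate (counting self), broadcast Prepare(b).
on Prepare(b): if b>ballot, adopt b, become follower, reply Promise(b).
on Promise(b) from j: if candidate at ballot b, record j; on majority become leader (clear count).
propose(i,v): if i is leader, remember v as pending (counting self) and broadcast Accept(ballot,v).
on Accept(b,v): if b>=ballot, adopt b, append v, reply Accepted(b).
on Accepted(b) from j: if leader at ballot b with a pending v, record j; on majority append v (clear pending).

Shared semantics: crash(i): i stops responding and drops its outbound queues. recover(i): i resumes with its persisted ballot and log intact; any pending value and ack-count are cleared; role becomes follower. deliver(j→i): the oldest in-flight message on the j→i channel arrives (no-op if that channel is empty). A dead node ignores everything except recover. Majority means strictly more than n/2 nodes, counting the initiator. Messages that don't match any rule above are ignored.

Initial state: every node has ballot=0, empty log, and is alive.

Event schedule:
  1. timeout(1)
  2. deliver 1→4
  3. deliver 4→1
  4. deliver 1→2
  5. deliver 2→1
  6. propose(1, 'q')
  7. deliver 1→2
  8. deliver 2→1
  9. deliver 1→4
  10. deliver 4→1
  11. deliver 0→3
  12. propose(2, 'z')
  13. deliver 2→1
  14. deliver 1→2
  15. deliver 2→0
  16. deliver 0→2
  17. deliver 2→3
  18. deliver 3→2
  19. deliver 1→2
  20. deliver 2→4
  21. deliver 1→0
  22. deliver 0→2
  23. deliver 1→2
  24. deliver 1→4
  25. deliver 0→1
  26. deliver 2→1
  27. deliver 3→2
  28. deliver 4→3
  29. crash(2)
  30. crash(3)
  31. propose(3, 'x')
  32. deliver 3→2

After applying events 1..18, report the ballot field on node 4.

e1 timeout(1): 1[cand,b=6,-]
e2 deliver 1→4: 4[foll,b=6,-]
e3 deliver 4→1: ·
e4 deliver 1→2: 2[foll,b=6,-]
e5 deliver 2→1: 1[lead,b=6,-]
e6 propose(1,'q'): ·
e7 deliver 1→2: 2[foll,b=6,q]
e8 deliver 2→1: ·
e9 deliver 1→4: 4[foll,b=6,q]
e10 deliver 4→1: 1[lead,b=6,q]
e11 deliver 0→3: ·
e12 propose(2,'z'): ·
e13 deliver 2→1: ·
e14 deliver 1→2: ·
e15 deliver 2→0: ·
e16 deliver 0→2: ·
e17 deliver 2→3: ·
e18 deliver 3→2: ·

6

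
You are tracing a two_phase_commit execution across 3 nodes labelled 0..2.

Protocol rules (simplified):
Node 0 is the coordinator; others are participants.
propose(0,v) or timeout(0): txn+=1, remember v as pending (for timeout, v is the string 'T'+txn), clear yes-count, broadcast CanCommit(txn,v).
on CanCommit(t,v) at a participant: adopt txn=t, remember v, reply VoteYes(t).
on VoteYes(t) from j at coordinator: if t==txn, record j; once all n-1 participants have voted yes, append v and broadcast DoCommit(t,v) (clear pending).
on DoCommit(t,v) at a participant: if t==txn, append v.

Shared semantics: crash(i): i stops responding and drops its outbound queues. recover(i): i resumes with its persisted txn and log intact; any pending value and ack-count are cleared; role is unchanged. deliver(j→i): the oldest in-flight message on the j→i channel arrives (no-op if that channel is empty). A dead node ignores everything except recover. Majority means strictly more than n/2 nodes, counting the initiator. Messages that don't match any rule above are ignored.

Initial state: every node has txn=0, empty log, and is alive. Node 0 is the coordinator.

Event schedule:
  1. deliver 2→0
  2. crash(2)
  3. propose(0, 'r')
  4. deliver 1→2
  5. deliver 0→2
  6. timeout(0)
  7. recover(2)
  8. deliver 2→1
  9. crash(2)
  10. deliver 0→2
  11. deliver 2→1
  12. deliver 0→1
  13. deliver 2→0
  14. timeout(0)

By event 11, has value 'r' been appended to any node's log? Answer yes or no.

1. deliver 2→0:  nop
2. crash(2):  <2:✗part t0 ->
3. propose(0,'r'):  <0:coor t1 ->
4. deliver 1→2:  nop
5. deliver 0→2:  nop
6. timeout(0):  <0:coor t2 ->
7. recover(2):  <2:part t0 ->
8. deliver 2→1:  nop
9. crash(2):  <2:✗part t0 ->
10. deliver 0→2:  nop
11. deliver 2→1:  nop

no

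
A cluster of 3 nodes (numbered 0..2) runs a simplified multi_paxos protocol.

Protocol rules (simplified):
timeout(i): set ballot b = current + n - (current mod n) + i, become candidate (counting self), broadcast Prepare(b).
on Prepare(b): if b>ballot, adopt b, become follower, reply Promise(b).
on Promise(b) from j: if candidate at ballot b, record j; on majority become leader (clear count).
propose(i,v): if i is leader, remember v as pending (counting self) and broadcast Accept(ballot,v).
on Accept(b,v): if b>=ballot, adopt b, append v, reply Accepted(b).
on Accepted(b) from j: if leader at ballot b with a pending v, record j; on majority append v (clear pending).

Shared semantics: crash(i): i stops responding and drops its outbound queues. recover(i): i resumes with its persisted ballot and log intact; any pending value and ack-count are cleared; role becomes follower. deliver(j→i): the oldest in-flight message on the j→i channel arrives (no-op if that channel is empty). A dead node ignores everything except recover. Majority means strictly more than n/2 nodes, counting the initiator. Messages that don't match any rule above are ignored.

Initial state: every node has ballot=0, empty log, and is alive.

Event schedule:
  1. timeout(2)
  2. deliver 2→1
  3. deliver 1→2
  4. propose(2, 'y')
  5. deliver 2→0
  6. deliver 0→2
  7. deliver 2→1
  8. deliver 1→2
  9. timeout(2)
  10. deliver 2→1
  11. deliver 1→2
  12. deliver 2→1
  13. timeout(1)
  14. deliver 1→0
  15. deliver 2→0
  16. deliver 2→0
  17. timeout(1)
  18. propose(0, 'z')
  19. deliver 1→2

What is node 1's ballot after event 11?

8

e1 timeout(2): 2[cand,b=5,-]
e2 deliver 2→1: 1[foll,b=5,-]
e3 deliver 1→2: 2[lead,b=5,-]
e4 propose(2,'y'): ·
e5 deliver 2→0: 0[foll,b=5,-]
e6 deliver 0→2: ·
e7 deliver 2→1: 1[foll,b=5,y]
e8 deliver 1→2: 2[lead,b=5,y]
e9 timeout(2): 2[cand,b=8,y]
e10 deliver 2→1: 1[foll,b=8,y]
e11 deliver 1→2: 2[lead,b=8,y]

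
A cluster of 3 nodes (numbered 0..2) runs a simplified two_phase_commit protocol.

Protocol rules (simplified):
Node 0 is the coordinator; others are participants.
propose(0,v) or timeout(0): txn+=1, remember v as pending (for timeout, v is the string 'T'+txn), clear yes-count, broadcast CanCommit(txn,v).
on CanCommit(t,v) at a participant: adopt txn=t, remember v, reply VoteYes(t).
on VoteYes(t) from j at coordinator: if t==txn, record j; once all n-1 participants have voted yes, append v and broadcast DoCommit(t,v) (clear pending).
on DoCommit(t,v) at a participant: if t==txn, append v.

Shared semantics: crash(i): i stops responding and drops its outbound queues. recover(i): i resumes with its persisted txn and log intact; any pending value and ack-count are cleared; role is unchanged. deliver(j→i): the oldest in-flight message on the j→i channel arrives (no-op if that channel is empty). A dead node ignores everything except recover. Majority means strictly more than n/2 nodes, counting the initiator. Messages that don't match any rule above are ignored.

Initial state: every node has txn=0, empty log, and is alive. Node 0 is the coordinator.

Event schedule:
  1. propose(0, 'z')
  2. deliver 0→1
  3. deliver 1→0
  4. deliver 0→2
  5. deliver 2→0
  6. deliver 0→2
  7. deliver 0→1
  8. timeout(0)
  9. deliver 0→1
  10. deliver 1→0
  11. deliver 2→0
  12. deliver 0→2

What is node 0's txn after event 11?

2

1. propose(0,'z'):  <0:coor t1 ->
2. deliver 0→1:  <1:part t1 ->
3. deliver 1→0:  nop
4. deliver 0→2:  <2:part t1 ->
5. deliver 2→0:  <0:coor t1 z>
6. deliver 0→2:  <2:part t1 z>
7. deliver 0→1:  <1:part t1 z>
8. timeout(0):  <0:coor t2 z>
9. deliver 0→1:  <1:part t2 z>
10. deliver 1→0:  nop
11. deliver 2→0:  nop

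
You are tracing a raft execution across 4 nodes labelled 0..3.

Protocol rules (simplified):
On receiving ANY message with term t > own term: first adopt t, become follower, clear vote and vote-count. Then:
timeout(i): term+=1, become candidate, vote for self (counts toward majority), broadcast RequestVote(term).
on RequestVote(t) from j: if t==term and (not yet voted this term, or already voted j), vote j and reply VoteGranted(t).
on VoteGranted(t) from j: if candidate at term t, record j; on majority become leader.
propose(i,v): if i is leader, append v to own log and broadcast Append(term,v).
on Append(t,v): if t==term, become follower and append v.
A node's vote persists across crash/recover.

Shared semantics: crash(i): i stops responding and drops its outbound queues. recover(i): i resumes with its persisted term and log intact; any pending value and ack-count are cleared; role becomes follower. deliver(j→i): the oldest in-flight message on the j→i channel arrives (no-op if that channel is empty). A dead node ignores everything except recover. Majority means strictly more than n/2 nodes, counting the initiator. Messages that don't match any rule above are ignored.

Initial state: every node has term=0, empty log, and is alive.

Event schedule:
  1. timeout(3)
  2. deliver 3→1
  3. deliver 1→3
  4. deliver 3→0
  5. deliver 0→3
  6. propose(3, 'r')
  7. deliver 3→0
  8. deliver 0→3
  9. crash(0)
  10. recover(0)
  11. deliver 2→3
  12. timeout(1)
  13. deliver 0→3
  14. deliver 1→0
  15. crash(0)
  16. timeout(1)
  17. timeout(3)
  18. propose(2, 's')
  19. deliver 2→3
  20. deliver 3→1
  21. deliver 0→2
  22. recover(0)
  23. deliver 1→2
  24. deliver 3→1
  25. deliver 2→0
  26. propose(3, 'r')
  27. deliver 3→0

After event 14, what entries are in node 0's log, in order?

e1 timeout(3): 3[cand,t=1,-]
e2 deliver 3→1: 1[foll,t=1,-]
e3 deliver 1→3: ·
e4 deliver 3→0: 0[foll,t=1,-]
e5 deliver 0→3: 3[lead,t=1,-]
e6 propose(3,'r'): 3[lead,t=1,r]
e7 deliver 3→0: 0[foll,t=1,r]
e8 deliver 0→3: ·
e9 crash(0): 0[✗foll,t=1,r]
e10 recover(0): 0[foll,t=1,r]
e11 deliver 2→3: ·
e12 timeout(1): 1[cand,t=2,-]
e13 deliver 0→3: ·
e14 deliver 1→0: 0[foll,t=2,r]

r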